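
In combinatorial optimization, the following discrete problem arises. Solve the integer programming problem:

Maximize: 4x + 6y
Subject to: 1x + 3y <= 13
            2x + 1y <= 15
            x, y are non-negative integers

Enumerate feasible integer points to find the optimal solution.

Constraint 1: 1x + 3y <= 13
Constraint 2: 2x + 1y <= 15
Feasible x range (need y >= 0): 0 <= x <= min(13/1, 15/2) => x in {0, ..., 7}.
Enumerate feasible integer points row by row (the coefficient of y is 6 > 0, so for each x the largest feasible y gives the best value):
  x = 0: y <= min((13 - 1*0)/3, (15 - 2*0)/1) => y in {0, ..., 4}; best 4*0 + 6*4 = 24
  x = 1: y <= min((13 - 1*1)/3, (15 - 2*1)/1) => y in {0, ..., 4}; best 4*1 + 6*4 = 28
  x = 2: y <= min((13 - 1*2)/3, (15 - 2*2)/1) => y in {0, ..., 3}; best 4*2 + 6*3 = 26
  x = 3: y <= min((13 - 1*3)/3, (15 - 2*3)/1) => y in {0, ..., 3}; best 4*3 + 6*3 = 30
  x = 4: y <= min((13 - 1*4)/3, (15 - 2*4)/1) => y in {0, ..., 3}; best 4*4 + 6*3 = 34
  x = 5: y <= min((13 - 1*5)/3, (15 - 2*5)/1) => y in {0, ..., 2}; best 4*5 + 6*2 = 32
  x = 6: y <= min((13 - 1*6)/3, (15 - 2*6)/1) => y in {0, ..., 2}; best 4*6 + 6*2 = 36
  x = 7: y <= min((13 - 1*7)/3, (15 - 2*7)/1) => y in {0, ..., 1}; best 4*7 + 6*1 = 34
The maximum 4x + 6y = 36 is achieved at x = 6, y = 2.
Check: 1*6 + 3*2 = 12 <= 13 and 2*6 + 1*2 = 14 <= 15.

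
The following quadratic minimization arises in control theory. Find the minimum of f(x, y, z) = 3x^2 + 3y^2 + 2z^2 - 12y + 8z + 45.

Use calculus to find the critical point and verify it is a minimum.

f(x,y,z) = 3x^2 + 3y^2 + 2z^2 - 12y + 8z + 45
df/dx = 6x + (0) = 0 => x = 0
df/dy = 6y + (-12) = 0 => y = 2
df/dz = 4z + (8) = 0 => z = -2
f(0,2,-2) = 3*(0)^2 + 3*(2)^2 + 2*(-2)^2 + -12*(2) + 8*(-2) + 45 = 25
Hessian is diagonal with entries 6, 6, 4 > 0, confirmed minimum.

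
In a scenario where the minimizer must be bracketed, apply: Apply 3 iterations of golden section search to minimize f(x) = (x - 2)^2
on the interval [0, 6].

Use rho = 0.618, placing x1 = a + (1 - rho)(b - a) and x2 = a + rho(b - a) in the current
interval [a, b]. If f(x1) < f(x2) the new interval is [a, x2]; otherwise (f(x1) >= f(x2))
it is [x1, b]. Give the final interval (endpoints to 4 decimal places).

Golden section search for min of f(x) = (x - 2)^2 on [0, 6].
Each step: x1 = a + (1 - rho)(b - a), x2 = a + rho(b - a); if f(x1) < f(x2) keep [a, x2], otherwise keep [x1, b].
Step 1: [0.0000, 6.0000], x1=2.2920 (f=0.0853), x2=3.7080 (f=2.9173); f(x1) < f(x2) => keep [0.0000, 3.7080]
Step 2: [0.0000, 3.7080], x1=1.4165 (f=0.3405), x2=2.2915 (f=0.0850); f(x1) > f(x2) => keep [1.4165, 3.7080]
Step 3: [1.4165, 3.7080], x1=2.2918 (f=0.0852), x2=2.8326 (f=0.6933); f(x1) < f(x2) => keep [1.4165, 2.8326]
Final interval: [1.4165, 2.8326]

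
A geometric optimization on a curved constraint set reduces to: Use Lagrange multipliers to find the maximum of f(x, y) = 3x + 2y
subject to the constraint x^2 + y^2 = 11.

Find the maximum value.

Set up Lagrange conditions: grad f = lambda * grad g
  3 = 2*lambda*x
  2 = 2*lambda*y
From these: x/y = 3/2, so x = 3t, y = 2t for some t.
Substitute into constraint: (3t)^2 + (2t)^2 = 11
  t^2 * 13 = 11
  t = sqrt(11/13)
Maximum = 3*x + 2*y = (3^2 + 2^2)*t = 13 * sqrt(11/13) = sqrt(143)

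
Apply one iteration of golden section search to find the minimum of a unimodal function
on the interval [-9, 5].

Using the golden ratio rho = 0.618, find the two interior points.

Golden section search on [-9, 5].
Golden ratio rho = 0.618 (approx).
Interior points:
  x_1 = -9 + (1-0.618)*14 = -3.6520
  x_2 = -9 + 0.618*14 = -0.3480
Compare f(x_1) and f(x_2) to determine which subinterval to keep.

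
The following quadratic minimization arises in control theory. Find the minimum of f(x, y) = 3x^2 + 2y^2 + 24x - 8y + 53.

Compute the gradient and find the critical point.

f(x,y) = 3x^2 + 2y^2 + 24x - 8y + 53
df/dx = 6x + (24) = 0  =>  x = -4
df/dy = 4y + (-8) = 0  =>  y = 2
f(-4, 2) = 3*(-4)^2 + 2*(2)^2 + 24*(-4) + -8*(2) + 53 = -3
Hessian is diagonal with entries 6, 4 > 0, so this is a minimum.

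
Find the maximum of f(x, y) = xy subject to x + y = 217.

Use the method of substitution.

Substitute y = 217 - x into f(x,y) = xy:
g(x) = x(217 - x) = 217x - x^2
g'(x) = 217 - 2x = 0  =>  x = 217/2
y = 217 - 217/2 = 217/2
Maximum value = (217/2) * (217/2) = 47089/4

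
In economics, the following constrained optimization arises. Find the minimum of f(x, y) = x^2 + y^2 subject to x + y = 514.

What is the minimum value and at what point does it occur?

Substitute y = 514 - x into f(x,y) = x^2 + y^2:
g(x) = x^2 + (514 - x)^2 = 2x^2 - 1028x + 264196
g'(x) = 4x - 1028 = 0  =>  x = 257
y = 514 - 257 = 257
Minimum value = 257^2 + 257^2 = 132098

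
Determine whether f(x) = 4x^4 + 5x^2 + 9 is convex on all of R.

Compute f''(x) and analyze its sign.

f(x) = 4x^4 + 5x^2 + 9
f'(x) = 16x^3 + 10x
f''(x) = 48x^2 + 10
f''(x) = 48x^2 + 10 >= 10 > 0 for all x
Therefore, f is convex on R.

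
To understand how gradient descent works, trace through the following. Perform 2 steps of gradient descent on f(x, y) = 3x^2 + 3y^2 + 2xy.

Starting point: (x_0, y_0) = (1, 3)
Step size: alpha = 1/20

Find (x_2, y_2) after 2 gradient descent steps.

f(x,y) = 3x^2 + 3y^2 + 2xy
grad_x = 6x + 2y, grad_y = 6y + 2x
Step 1: grad = (12, 20), (2/5, 2)
Step 2: grad = (32/5, 64/5), (2/25, 34/25)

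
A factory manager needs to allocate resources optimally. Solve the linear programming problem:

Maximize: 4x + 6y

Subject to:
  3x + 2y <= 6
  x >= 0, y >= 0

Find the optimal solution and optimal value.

The feasible region has vertices at [(0, 0), (2, 0), (0, 3)].
Checking objective 4x + 6y at each vertex:
  (0, 0): 4*0 + 6*0 = 0
  (2, 0): 4*2 + 6*0 = 8
  (0, 3): 4*0 + 6*3 = 18
Maximum is 18 at (0, 3).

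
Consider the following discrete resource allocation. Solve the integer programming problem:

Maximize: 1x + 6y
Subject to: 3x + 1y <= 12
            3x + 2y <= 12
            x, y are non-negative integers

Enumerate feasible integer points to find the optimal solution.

Constraint 1: 3x + 1y <= 12
Constraint 2: 3x + 2y <= 12
Feasible x range (need y >= 0): 0 <= x <= min(12/3, 12/3) => x in {0, ..., 4}.
Enumerate feasible integer points row by row (the coefficient of y is 6 > 0, so for each x the largest feasible y gives the best value):
  x = 0: y <= min((12 - 3*0)/1, (12 - 3*0)/2) => y in {0, ..., 6}; best 1*0 + 6*6 = 36
  x = 1: y <= min((12 - 3*1)/1, (12 - 3*1)/2) => y in {0, ..., 4}; best 1*1 + 6*4 = 25
  x = 2: y <= min((12 - 3*2)/1, (12 - 3*2)/2) => y in {0, ..., 3}; best 1*2 + 6*3 = 20
  x = 3: y <= min((12 - 3*3)/1, (12 - 3*3)/2) => y in {0, ..., 1}; best 1*3 + 6*1 = 9
  x = 4: y <= min((12 - 3*4)/1, (12 - 3*4)/2) => y in {0}; best 1*4 + 6*0 = 4
The maximum 1x + 6y = 36 is achieved at x = 0, y = 6.
Check: 3*0 + 1*6 = 6 <= 12 and 3*0 + 2*6 = 12 <= 12.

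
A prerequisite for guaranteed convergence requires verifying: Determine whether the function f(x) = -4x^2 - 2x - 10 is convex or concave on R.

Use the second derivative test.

f(x) = -4x^2 - 2x - 10
f'(x) = -8x - 2
f''(x) = -8
Since f''(x) = -8 < 0 for all x, f is concave on R.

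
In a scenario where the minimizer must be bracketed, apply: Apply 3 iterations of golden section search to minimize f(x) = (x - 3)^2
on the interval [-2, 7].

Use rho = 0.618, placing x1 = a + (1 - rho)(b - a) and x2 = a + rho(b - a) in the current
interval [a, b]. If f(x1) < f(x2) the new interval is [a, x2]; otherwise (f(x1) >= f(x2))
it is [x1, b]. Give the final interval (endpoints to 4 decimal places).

Golden section search for min of f(x) = (x - 3)^2 on [-2, 7].
Each step: x1 = a + (1 - rho)(b - a), x2 = a + rho(b - a); if f(x1) < f(x2) keep [a, x2], otherwise keep [x1, b].
Step 1: [-2.0000, 7.0000], x1=1.4380 (f=2.4398), x2=3.5620 (f=0.3158); f(x1) > f(x2) => keep [1.4380, 7.0000]
Step 2: [1.4380, 7.0000], x1=3.5627 (f=0.3166), x2=4.8753 (f=3.5168); f(x1) < f(x2) => keep [1.4380, 4.8753]
Step 3: [1.4380, 4.8753], x1=2.7511 (f=0.0620), x2=3.5623 (f=0.3161); f(x1) < f(x2) => keep [1.4380, 3.5623]
Final interval: [1.4380, 3.5623]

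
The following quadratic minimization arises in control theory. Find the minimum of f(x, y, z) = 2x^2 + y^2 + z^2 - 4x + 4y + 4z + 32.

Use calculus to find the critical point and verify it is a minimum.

f(x,y,z) = 2x^2 + y^2 + z^2 - 4x + 4y + 4z + 32
df/dx = 4x + (-4) = 0 => x = 1
df/dy = 2y + (4) = 0 => y = -2
df/dz = 2z + (4) = 0 => z = -2
f(1,-2,-2) = 2*(1)^2 + 1*(-2)^2 + 1*(-2)^2 + -4*(1) + 4*(-2) + 4*(-2) + 32 = 22
Hessian is diagonal with entries 4, 2, 2 > 0, confirmed minimum.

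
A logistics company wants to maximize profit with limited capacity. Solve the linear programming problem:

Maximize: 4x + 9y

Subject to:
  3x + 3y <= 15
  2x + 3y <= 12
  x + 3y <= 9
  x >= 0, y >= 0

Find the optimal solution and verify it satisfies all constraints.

Feasible vertices: (0, 0), (0, 3), (3, 2), (5, 0)
Objective 4x + 9y at each vertex:
  (0, 0): 0
  (0, 3): 27
  (3, 2): 30
  (5, 0): 20
Maximum is 30 at (3, 2).
Verify constraints at (x, y) = (3, 2):
  3*3 + 3*2 = 15 <= 15 (active)
  2*3 + 3*2 = 12 <= 12 (active)
  1*3 + 3*2 = 9 <= 9 (active)
  x = 3 >= 0, y = 2 >= 0. All constraints satisfied.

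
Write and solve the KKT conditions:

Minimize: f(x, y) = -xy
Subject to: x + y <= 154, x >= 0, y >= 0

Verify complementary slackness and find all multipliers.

Problem: min -xy s.t. x + y <= 154 (multiplier lambda), x >= 0 (mu_x), y >= 0 (mu_y)
KKT stationarity: -y + lambda - mu_x = 0, -x + lambda - mu_y = 0, with lambda, mu_x, mu_y >= 0
Complementary slackness: lambda*(x + y - 154) = 0, mu_x*x = 0, mu_y*y = 0
If lambda = 0: y = -mu_x <= 0 and x = -mu_y <= 0 force x = y = 0 with f = 0; but x = y = 77 is feasible with f = -5929 < 0, so this is not the minimum. Hence lambda > 0 and x + y = 154.
Try x > 0, y > 0 (so mu_x = mu_y = 0): y = lambda, x = lambda => x = y = lambda
x + y = 154 => 2*lambda = 154 => lambda = 77
x* = y* = 77 > 0, consistent with mu_x = mu_y = 0.
(Any feasible point with x = 0 or y = 0 has f = 0 > -5929, so the minimum is not on those boundaries.)
min(-xy) = -5929 (i.e. max xy = 5929)
Multipliers: lambda = 77, mu_x = 0, mu_y = 0
Complementary slackness: lambda*(x + y - 154) = 77*(77 + 77 - 154) = 0, mu_x*x = 0*77 = 0, mu_y*y = 0*77 = 0. Satisfied.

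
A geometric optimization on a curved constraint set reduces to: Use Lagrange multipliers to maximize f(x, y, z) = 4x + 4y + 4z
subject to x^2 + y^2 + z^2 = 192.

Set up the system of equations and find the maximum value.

Lagrange conditions: 4 = 2*lambda*x, 4 = 2*lambda*y, 4 = 2*lambda*z
So x:4 = y:4 = z:4, i.e. x = 4t, y = 4t, z = 4t
Constraint: t^2*(4^2 + 4^2 + 4^2) = 192
  t^2 * 48 = 192  =>  t = sqrt(4)
Maximum = 4*4t + 4*4t + 4*4t = 48*sqrt(4) = 96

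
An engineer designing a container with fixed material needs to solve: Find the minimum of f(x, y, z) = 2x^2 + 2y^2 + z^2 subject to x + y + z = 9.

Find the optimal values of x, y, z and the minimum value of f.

Using Lagrange multipliers on f = 2x^2 + 2y^2 + z^2 with constraint x + y + z = 9:
Conditions: 2*2*x = lambda, 2*2*y = lambda, 2*1*z = lambda
So x = lambda/4, y = lambda/4, z = lambda/2
Substituting into constraint: lambda * (1) = 9
lambda = 9
x = 9/4, y = 9/4, z = 9/2
Minimum value = 81/2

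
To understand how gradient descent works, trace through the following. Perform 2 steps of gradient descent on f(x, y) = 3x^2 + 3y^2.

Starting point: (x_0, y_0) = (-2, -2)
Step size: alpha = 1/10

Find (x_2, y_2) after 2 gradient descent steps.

f(x,y) = 3x^2 + 3y^2
grad_x = 6x + 0y, grad_y = 6y + 0x
Step 1: grad = (-12, -12), (-4/5, -4/5)
Step 2: grad = (-24/5, -24/5), (-8/25, -8/25)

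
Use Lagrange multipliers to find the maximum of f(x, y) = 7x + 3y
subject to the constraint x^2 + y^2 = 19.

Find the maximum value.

Set up Lagrange conditions: grad f = lambda * grad g
  7 = 2*lambda*x
  3 = 2*lambda*y
From these: x/y = 7/3, so x = 7t, y = 3t for some t.
Substitute into constraint: (7t)^2 + (3t)^2 = 19
  t^2 * 58 = 19
  t = sqrt(19/58)
Maximum = 7*x + 3*y = (7^2 + 3^2)*t = 58 * sqrt(19/58) = sqrt(1102)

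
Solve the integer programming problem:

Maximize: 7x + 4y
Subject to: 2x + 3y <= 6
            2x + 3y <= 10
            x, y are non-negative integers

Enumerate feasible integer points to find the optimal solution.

Constraint 1: 2x + 3y <= 6
Constraint 2: 2x + 3y <= 10
Feasible x range (need y >= 0): 0 <= x <= min(6/2, 10/2) => x in {0, ..., 3}.
Enumerate feasible integer points row by row (the coefficient of y is 4 > 0, so for each x the largest feasible y gives the best value):
  x = 0: y <= min((6 - 2*0)/3, (10 - 2*0)/3) => y in {0, ..., 2}; best 7*0 + 4*2 = 8
  x = 1: y <= min((6 - 2*1)/3, (10 - 2*1)/3) => y in {0, ..., 1}; best 7*1 + 4*1 = 11
  x = 2: y <= min((6 - 2*2)/3, (10 - 2*2)/3) => y in {0}; best 7*2 + 4*0 = 14
  x = 3: y <= min((6 - 2*3)/3, (10 - 2*3)/3) => y in {0}; best 7*3 + 4*0 = 21
The maximum 7x + 4y = 21 is achieved at x = 3, y = 0.
Check: 2*3 + 3*0 = 6 <= 6 and 2*3 + 3*0 = 6 <= 10.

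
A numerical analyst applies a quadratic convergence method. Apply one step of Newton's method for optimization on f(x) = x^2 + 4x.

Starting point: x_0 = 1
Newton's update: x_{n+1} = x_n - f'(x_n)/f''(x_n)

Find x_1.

f(x) = x^2 + 4x
f'(x) = 2x + (4), f''(x) = 2
Newton step: x_1 = x_0 - f'(x_0)/f''(x_0)
f'(1) = 6
x_1 = 1 - 6/2 = -2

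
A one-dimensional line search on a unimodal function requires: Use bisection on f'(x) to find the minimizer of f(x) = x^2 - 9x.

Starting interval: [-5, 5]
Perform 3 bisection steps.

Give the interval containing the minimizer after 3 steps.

Finding critical point of f(x) = x^2 - 9x using bisection on f'(x) = 2x + -9.
f'(x) = 0 when x = 9/2.
Starting interval: [-5, 5]
Step 1: mid = 0, f'(mid) = -9, new interval = [0, 5]
Step 2: mid = 5/2, f'(mid) = -4, new interval = [5/2, 5]
Step 3: mid = 15/4, f'(mid) = -3/2, new interval = [15/4, 5]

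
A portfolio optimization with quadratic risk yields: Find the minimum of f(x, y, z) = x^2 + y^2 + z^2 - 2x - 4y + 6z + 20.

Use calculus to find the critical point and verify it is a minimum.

f(x,y,z) = x^2 + y^2 + z^2 - 2x - 4y + 6z + 20
df/dx = 2x + (-2) = 0 => x = 1
df/dy = 2y + (-4) = 0 => y = 2
df/dz = 2z + (6) = 0 => z = -3
f(1,2,-3) = 1*(1)^2 + 1*(2)^2 + 1*(-3)^2 + -2*(1) + -4*(2) + 6*(-3) + 20 = 6
Hessian is diagonal with entries 2, 2, 2 > 0, confirmed minimum.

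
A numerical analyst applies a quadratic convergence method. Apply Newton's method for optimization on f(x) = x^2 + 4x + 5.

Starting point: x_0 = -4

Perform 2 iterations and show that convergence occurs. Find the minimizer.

f(x) = x^2 + 4x + 5, f'(x) = 2x + (4), f''(x) = 2
Step 1: f'(-4) = -4, x_1 = -4 - -4/2 = -2
Step 2: f'(-2) = 0, x_2 = -2 (converged)
Newton's method converges in 1 step for quadratics.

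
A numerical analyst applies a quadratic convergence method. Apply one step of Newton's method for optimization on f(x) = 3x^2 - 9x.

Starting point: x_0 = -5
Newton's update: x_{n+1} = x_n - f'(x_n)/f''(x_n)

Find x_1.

f(x) = 3x^2 - 9x
f'(x) = 6x + (-9), f''(x) = 6
Newton step: x_1 = x_0 - f'(x_0)/f''(x_0)
f'(-5) = -39
x_1 = -5 - -39/6 = 3/2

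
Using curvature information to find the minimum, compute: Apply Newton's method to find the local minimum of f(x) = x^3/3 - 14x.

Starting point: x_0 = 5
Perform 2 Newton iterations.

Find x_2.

f(x) = x^3/3 - 14x
f'(x) = x^2 - 14, f''(x) = 2x
Newton update: x_{n+1} = x_n - (x_n^2 - 14)/(2*x_n)
Step 1: x_0 = 5, f'=11, f''=10, x_1 = 39/10
Step 2: x_1 = 39/10, f'=121/100, f''=39/5, x_2 = 2921/780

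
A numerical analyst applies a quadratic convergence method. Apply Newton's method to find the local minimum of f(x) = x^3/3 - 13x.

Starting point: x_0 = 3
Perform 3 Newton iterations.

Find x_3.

f(x) = x^3/3 - 13x
f'(x) = x^2 - 13, f''(x) = 2x
Newton update: x_{n+1} = x_n - (x_n^2 - 13)/(2*x_n)
Step 1: x_0 = 3, f'=-4, f''=6, x_1 = 11/3
Step 2: x_1 = 11/3, f'=4/9, f''=22/3, x_2 = 119/33
Step 3: x_2 = 119/33, f'=4/1089, f''=238/33, x_3 = 14159/3927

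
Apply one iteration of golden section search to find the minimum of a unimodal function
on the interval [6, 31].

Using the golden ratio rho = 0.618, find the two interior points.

Golden section search on [6, 31].
Golden ratio rho = 0.618 (approx).
Interior points:
  x_1 = 6 + (1-0.618)*25 = 15.5500
  x_2 = 6 + 0.618*25 = 21.4500
Compare f(x_1) and f(x_2) to determine which subinterval to keep.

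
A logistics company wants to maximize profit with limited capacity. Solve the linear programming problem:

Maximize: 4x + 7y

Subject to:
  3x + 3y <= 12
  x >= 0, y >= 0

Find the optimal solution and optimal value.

The feasible region has vertices at [(0, 0), (4, 0), (0, 4)].
Checking objective 4x + 7y at each vertex:
  (0, 0): 4*0 + 7*0 = 0
  (4, 0): 4*4 + 7*0 = 16
  (0, 4): 4*0 + 7*4 = 28
Maximum is 28 at (0, 4).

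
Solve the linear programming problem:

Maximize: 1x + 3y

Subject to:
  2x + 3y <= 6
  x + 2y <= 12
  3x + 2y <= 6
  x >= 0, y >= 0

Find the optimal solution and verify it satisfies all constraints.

Feasible vertices: (0, 0), (0, 2), (6/5, 6/5), (2, 0)
Objective 1x + 3y at each vertex:
  (0, 0): 0
  (0, 2): 6
  (6/5, 6/5): 24/5
  (2, 0): 2
Maximum is 6 at (0, 2).
Verify constraints at (x, y) = (0, 2):
  2*0 + 3*2 = 6 <= 6 (active)
  1*0 + 2*2 = 4 <= 12
  3*0 + 2*2 = 4 <= 6
  x = 0 >= 0, y = 2 >= 0. All constraints satisfied.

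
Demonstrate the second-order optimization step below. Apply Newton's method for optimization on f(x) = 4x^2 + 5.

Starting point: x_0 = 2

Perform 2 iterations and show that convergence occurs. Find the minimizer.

f(x) = 4x^2 + 5, f'(x) = 8x + (0), f''(x) = 8
Step 1: f'(2) = 16, x_1 = 2 - 16/8 = 0
Step 2: f'(0) = 0, x_2 = 0 (converged)
Newton's method converges in 1 step for quadratics.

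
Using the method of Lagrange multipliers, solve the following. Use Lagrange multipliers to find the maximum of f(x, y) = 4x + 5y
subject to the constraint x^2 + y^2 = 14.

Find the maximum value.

Set up Lagrange conditions: grad f = lambda * grad g
  4 = 2*lambda*x
  5 = 2*lambda*y
From these: x/y = 4/5, so x = 4t, y = 5t for some t.
Substitute into constraint: (4t)^2 + (5t)^2 = 14
  t^2 * 41 = 14
  t = sqrt(14/41)
Maximum = 4*x + 5*y = (4^2 + 5^2)*t = 41 * sqrt(14/41) = sqrt(574)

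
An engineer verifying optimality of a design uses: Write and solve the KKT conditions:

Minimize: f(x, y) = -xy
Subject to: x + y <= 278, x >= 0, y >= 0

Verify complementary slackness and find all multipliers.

Problem: min -xy s.t. x + y <= 278 (multiplier lambda), x >= 0 (mu_x), y >= 0 (mu_y)
KKT stationarity: -y + lambda - mu_x = 0, -x + lambda - mu_y = 0, with lambda, mu_x, mu_y >= 0
Complementary slackness: lambda*(x + y - 278) = 0, mu_x*x = 0, mu_y*y = 0
If lambda = 0: y = -mu_x <= 0 and x = -mu_y <= 0 force x = y = 0 with f = 0; but x = y = 139 is feasible with f = -19321 < 0, so this is not the minimum. Hence lambda > 0 and x + y = 278.
Try x > 0, y > 0 (so mu_x = mu_y = 0): y = lambda, x = lambda => x = y = lambda
x + y = 278 => 2*lambda = 278 => lambda = 139
x* = y* = 139 > 0, consistent with mu_x = mu_y = 0.
(Any feasible point with x = 0 or y = 0 has f = 0 > -19321, so the minimum is not on those boundaries.)
min(-xy) = -19321 (i.e. max xy = 19321)
Multipliers: lambda = 139, mu_x = 0, mu_y = 0
Complementary slackness: lambda*(x + y - 278) = 139*(139 + 139 - 278) = 0, mu_x*x = 0*139 = 0, mu_y*y = 0*139 = 0. Satisfied.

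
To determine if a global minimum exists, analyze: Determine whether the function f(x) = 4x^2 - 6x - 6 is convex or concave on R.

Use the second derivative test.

f(x) = 4x^2 - 6x - 6
f'(x) = 8x - 6
f''(x) = 8
Since f''(x) = 8 > 0 for all x, f is convex on R.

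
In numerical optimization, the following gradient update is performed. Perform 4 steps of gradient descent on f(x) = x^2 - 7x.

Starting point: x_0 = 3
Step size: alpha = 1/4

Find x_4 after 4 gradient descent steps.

f(x) = x^2 - 7x, f'(x) = 2x + (-7)
Step 1: f'(3) = -1, x_1 = 3 - 1/4 * -1 = 13/4
Step 2: f'(13/4) = -1/2, x_2 = 13/4 - 1/4 * -1/2 = 27/8
Step 3: f'(27/8) = -1/4, x_3 = 27/8 - 1/4 * -1/4 = 55/16
Step 4: f'(55/16) = -1/8, x_4 = 55/16 - 1/4 * -1/8 = 111/32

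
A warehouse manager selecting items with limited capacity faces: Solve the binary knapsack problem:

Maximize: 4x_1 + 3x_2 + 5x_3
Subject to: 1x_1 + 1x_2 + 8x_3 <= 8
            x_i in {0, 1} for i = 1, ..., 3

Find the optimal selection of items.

Items: item 1 (v=4, w=1), item 2 (v=3, w=1), item 3 (v=5, w=8)
Capacity: 8
Checking all 8 subsets (w = total weight, v = total value):
  {}: w = 0, v = 0
  {1}: w = 1, v = 4
  {2}: w = 1, v = 3
  {3}: w = 8, v = 5
  {1, 2}: w = 2, v = 7
  {1, 3}: w = 9 > 8, infeasible
  {2, 3}: w = 9 > 8, infeasible
  {1, 2, 3}: w = 10 > 8, infeasible
Best feasible subset: items [1, 2]
Total weight: 2 <= 8, total value: 7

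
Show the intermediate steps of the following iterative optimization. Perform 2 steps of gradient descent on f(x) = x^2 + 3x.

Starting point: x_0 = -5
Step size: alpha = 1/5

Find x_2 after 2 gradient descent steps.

f(x) = x^2 + 3x, f'(x) = 2x + (3)
Step 1: f'(-5) = -7, x_1 = -5 - 1/5 * -7 = -18/5
Step 2: f'(-18/5) = -21/5, x_2 = -18/5 - 1/5 * -21/5 = -69/25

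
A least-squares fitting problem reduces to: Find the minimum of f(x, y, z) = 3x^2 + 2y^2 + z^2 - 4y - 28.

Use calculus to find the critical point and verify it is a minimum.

f(x,y,z) = 3x^2 + 2y^2 + z^2 - 4y - 28
df/dx = 6x + (0) = 0 => x = 0
df/dy = 4y + (-4) = 0 => y = 1
df/dz = 2z + (0) = 0 => z = 0
f(0,1,0) = 3*(0)^2 + 2*(1)^2 + 1*(0)^2 + -4*(1) + -28 = -30
Hessian is diagonal with entries 6, 4, 2 > 0, confirmed minimum.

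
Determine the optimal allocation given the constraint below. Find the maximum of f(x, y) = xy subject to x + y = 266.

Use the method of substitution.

Substitute y = 266 - x into f(x,y) = xy:
g(x) = x(266 - x) = 266x - x^2
g'(x) = 266 - 2x = 0  =>  x = 133
y = 266 - 133 = 133
Maximum value = 133 * 133 = 17689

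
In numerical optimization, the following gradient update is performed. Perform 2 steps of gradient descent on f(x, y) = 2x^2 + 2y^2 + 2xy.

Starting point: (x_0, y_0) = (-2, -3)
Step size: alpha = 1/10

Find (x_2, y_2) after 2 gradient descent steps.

f(x,y) = 2x^2 + 2y^2 + 2xy
grad_x = 4x + 2y, grad_y = 4y + 2x
Step 1: grad = (-14, -16), (-3/5, -7/5)
Step 2: grad = (-26/5, -34/5), (-2/25, -18/25)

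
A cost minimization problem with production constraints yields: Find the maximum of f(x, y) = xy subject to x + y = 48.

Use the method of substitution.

Substitute y = 48 - x into f(x,y) = xy:
g(x) = x(48 - x) = 48x - x^2
g'(x) = 48 - 2x = 0  =>  x = 24
y = 48 - 24 = 24
Maximum value = 24 * 24 = 576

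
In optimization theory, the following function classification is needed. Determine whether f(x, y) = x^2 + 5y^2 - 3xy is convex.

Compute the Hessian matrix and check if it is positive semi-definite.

f(x,y) = x^2 + 5y^2 - 3xy
Hessian H = [[2, -3], [-3, 10]]
trace(H) = 12, det(H) = 11
Eigenvalues: (12 +/- sqrt(100)) / 2 = 11, 1
Since both eigenvalues > 0, f is convex.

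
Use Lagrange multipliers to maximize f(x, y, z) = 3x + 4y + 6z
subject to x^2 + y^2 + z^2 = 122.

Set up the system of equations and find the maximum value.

Lagrange conditions: 3 = 2*lambda*x, 4 = 2*lambda*y, 6 = 2*lambda*z
So x:3 = y:4 = z:6, i.e. x = 3t, y = 4t, z = 6t
Constraint: t^2*(3^2 + 4^2 + 6^2) = 122
  t^2 * 61 = 122  =>  t = sqrt(2)
Maximum = 3*3t + 4*4t + 6*6t = 61*sqrt(2) = sqrt(7442)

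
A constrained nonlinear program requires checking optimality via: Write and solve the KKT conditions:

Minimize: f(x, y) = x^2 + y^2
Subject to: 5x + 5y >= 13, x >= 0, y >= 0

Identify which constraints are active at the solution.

KKT conditions for min x^2 + y^2 s.t. 5x + 5y >= 13, x >= 0, y >= 0:
Stationarity: 2x = mu*5 + mu_x, 2y = mu*5 + mu_y, with mu, mu_x, mu_y >= 0
Complementary slackness: mu*(5x + 5y - 13) = 0, mu_x*x = 0, mu_y*y = 0
(0, 0) is infeasible (5*0 + 5*0 < 13), so if mu = 0 stationarity would force x = mu_x/2 >= 0, y = mu_y/2 >= 0 with mu_x*x = mu_y*y = 0, i.e. x = y = 0: contradiction. Hence mu > 0 and 5x + 5y = 13 is active.
Try x > 0, y > 0 (so mu_x = mu_y = 0): x = 5*mu/2, y = 5*mu/2
Substitute: 5*(5*mu/2) + 5*(5*mu/2) = 13
  mu*50/2 = 13 => mu = 13/25
x* = 13/10 > 0, y* = 13/10 > 0, consistent with mu_x = mu_y = 0.
f is convex and the constraints are linear, so this KKT point is the global minimum.
f* = 169/50
Active constraints: 5x + 5y >= 13 (holds with equality, mu = 13/25 > 0); x >= 0 and y >= 0 are inactive (mu_x = mu_y = 0).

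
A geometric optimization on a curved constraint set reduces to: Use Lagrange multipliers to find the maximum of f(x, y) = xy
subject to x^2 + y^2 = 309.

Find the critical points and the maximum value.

Lagrange conditions: y = 2*lambda*x and x = 2*lambda*y
If x = 0 then y = 0, violating the constraint, so x, y != 0.
Dividing: y/x = x/y => x^2 = y^2 => y = x or y = -x
Constraint: 2x^2 = 309 => x^2 = 309/2 => x = +/-sqrt(309/2)
Critical points: (sqrt(309/2), sqrt(309/2)), (-sqrt(309/2), -sqrt(309/2)), (sqrt(309/2), -sqrt(309/2)), (-sqrt(309/2), sqrt(309/2))
  y = x:  xy = x^2 = 309/2  at (sqrt(309/2), sqrt(309/2)) and (-sqrt(309/2), -sqrt(309/2))
  y = -x: xy = -x^2 = -309/2 at (sqrt(309/2), -sqrt(309/2)) and (-sqrt(309/2), sqrt(309/2))
Maximum xy = 309/2 at (sqrt(309/2), sqrt(309/2)) and (-sqrt(309/2), -sqrt(309/2))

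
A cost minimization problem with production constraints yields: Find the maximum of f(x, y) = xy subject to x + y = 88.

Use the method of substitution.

Substitute y = 88 - x into f(x,y) = xy:
g(x) = x(88 - x) = 88x - x^2
g'(x) = 88 - 2x = 0  =>  x = 44
y = 88 - 44 = 44
Maximum value = 44 * 44 = 1936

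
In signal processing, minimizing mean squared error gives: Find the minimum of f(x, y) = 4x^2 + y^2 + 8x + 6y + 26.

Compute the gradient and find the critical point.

f(x,y) = 4x^2 + y^2 + 8x + 6y + 26
df/dx = 8x + (8) = 0  =>  x = -1
df/dy = 2y + (6) = 0  =>  y = -3
f(-1, -3) = 4*(-1)^2 + 1*(-3)^2 + 8*(-1) + 6*(-3) + 26 = 13
Hessian is diagonal with entries 8, 2 > 0, so this is a minimum.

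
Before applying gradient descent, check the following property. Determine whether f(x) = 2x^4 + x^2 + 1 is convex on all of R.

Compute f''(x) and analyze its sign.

f(x) = 2x^4 + x^2 + 1
f'(x) = 8x^3 + 2x
f''(x) = 24x^2 + 2
f''(x) = 24x^2 + 2 >= 2 > 0 for all x
Therefore, f is convex on R.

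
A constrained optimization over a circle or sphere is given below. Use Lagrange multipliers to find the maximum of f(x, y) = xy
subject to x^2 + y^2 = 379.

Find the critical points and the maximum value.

Lagrange conditions: y = 2*lambda*x and x = 2*lambda*y
If x = 0 then y = 0, violating the constraint, so x, y != 0.
Dividing: y/x = x/y => x^2 = y^2 => y = x or y = -x
Constraint: 2x^2 = 379 => x^2 = 379/2 => x = +/-sqrt(379/2)
Critical points: (sqrt(379/2), sqrt(379/2)), (-sqrt(379/2), -sqrt(379/2)), (sqrt(379/2), -sqrt(379/2)), (-sqrt(379/2), sqrt(379/2))
  y = x:  xy = x^2 = 379/2  at (sqrt(379/2), sqrt(379/2)) and (-sqrt(379/2), -sqrt(379/2))
  y = -x: xy = -x^2 = -379/2 at (sqrt(379/2), -sqrt(379/2)) and (-sqrt(379/2), sqrt(379/2))
Maximum xy = 379/2 at (sqrt(379/2), sqrt(379/2)) and (-sqrt(379/2), -sqrt(379/2))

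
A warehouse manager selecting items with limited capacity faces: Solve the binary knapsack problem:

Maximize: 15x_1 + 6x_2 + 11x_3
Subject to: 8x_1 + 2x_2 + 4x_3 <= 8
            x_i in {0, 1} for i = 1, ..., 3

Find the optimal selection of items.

Items: item 1 (v=15, w=8), item 2 (v=6, w=2), item 3 (v=11, w=4)
Capacity: 8
Checking all 8 subsets (w = total weight, v = total value):
  {}: w = 0, v = 0
  {1}: w = 8, v = 15
  {2}: w = 2, v = 6
  {3}: w = 4, v = 11
  {1, 2}: w = 10 > 8, infeasible
  {1, 3}: w = 12 > 8, infeasible
  {2, 3}: w = 6, v = 17
  {1, 2, 3}: w = 14 > 8, infeasible
Best feasible subset: items [2, 3]
Total weight: 6 <= 8, total value: 17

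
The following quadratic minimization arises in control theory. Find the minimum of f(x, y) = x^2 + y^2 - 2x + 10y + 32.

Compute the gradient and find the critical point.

f(x,y) = x^2 + y^2 - 2x + 10y + 32
df/dx = 2x + (-2) = 0  =>  x = 1
df/dy = 2y + (10) = 0  =>  y = -5
f(1, -5) = 1*(1)^2 + 1*(-5)^2 + -2*(1) + 10*(-5) + 32 = 6
Hessian is diagonal with entries 2, 2 > 0, so this is a minimum.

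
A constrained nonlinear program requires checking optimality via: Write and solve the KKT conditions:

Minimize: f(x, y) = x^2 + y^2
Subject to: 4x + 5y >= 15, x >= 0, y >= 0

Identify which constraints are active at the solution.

KKT conditions for min x^2 + y^2 s.t. 4x + 5y >= 15, x >= 0, y >= 0:
Stationarity: 2x = mu*4 + mu_x, 2y = mu*5 + mu_y, with mu, mu_x, mu_y >= 0
Complementary slackness: mu*(4x + 5y - 15) = 0, mu_x*x = 0, mu_y*y = 0
(0, 0) is infeasible (4*0 + 5*0 < 15), so if mu = 0 stationarity would force x = mu_x/2 >= 0, y = mu_y/2 >= 0 with mu_x*x = mu_y*y = 0, i.e. x = y = 0: contradiction. Hence mu > 0 and 4x + 5y = 15 is active.
Try x > 0, y > 0 (so mu_x = mu_y = 0): x = 4*mu/2, y = 5*mu/2
Substitute: 4*(4*mu/2) + 5*(5*mu/2) = 15
  mu*41/2 = 15 => mu = 30/41
x* = 60/41 > 0, y* = 75/41 > 0, consistent with mu_x = mu_y = 0.
f is convex and the constraints are linear, so this KKT point is the global minimum.
f* = 225/41
Active constraints: 4x + 5y >= 15 (holds with equality, mu = 30/41 > 0); x >= 0 and y >= 0 are inactive (mu_x = mu_y = 0).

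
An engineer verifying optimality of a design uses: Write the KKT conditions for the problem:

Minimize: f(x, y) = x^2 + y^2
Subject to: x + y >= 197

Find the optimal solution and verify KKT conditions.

KKT conditions for min x^2 + y^2 s.t. x + y >= 197:
Stationarity: 2x = mu, 2y = mu
So x = y = mu/2.
Complementary slackness: mu*(x + y - 197) = 0
Primal feasibility: x + y >= 197; dual feasibility: mu >= 0
If mu = 0 then x = y = 0, but 0 + 0 < 197 is infeasible, so the constraint is active.
Constraint active: x + y = 2*(mu/2) = 197 => mu = 197
x = y = 197/2, f = 38809/2
Verify: stationarity 2*(197/2) = 197 = mu; primal 197/2 + 197/2 = 197 >= 197; dual mu = 197 >= 0; complementary slackness 197*(197 - 197) = 0. All KKT conditions hold.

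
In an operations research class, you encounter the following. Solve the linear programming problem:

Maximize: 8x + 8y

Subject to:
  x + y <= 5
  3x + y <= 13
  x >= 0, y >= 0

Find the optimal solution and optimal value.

Feasible vertices: (0, 0), (0, 5), (4, 1), (13/3, 0)
Objective 8x + 8y at each:
  (0, 0): 0
  (0, 5): 40
  (4, 1): 40
  (13/3, 0): 104/3
Maximum is 40 at (0, 5).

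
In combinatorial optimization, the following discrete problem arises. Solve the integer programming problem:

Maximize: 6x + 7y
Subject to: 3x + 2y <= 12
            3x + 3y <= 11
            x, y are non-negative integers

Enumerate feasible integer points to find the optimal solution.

Constraint 1: 3x + 2y <= 12
Constraint 2: 3x + 3y <= 11
Feasible x range (need y >= 0): 0 <= x <= min(12/3, 11/3) => x in {0, ..., 3}.
Enumerate feasible integer points row by row (the coefficient of y is 7 > 0, so for each x the largest feasible y gives the best value):
  x = 0: y <= min((12 - 3*0)/2, (11 - 3*0)/3) => y in {0, ..., 3}; best 6*0 + 7*3 = 21
  x = 1: y <= min((12 - 3*1)/2, (11 - 3*1)/3) => y in {0, ..., 2}; best 6*1 + 7*2 = 20
  x = 2: y <= min((12 - 3*2)/2, (11 - 3*2)/3) => y in {0, ..., 1}; best 6*2 + 7*1 = 19
  x = 3: y <= min((12 - 3*3)/2, (11 - 3*3)/3) => y in {0}; best 6*3 + 7*0 = 18
The maximum 6x + 7y = 21 is achieved at x = 0, y = 3.
Check: 3*0 + 2*3 = 6 <= 12 and 3*0 + 3*3 = 9 <= 11.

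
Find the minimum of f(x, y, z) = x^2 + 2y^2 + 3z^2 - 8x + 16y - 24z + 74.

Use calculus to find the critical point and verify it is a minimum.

f(x,y,z) = x^2 + 2y^2 + 3z^2 - 8x + 16y - 24z + 74
df/dx = 2x + (-8) = 0 => x = 4
df/dy = 4y + (16) = 0 => y = -4
df/dz = 6z + (-24) = 0 => z = 4
f(4,-4,4) = 1*(4)^2 + 2*(-4)^2 + 3*(4)^2 + -8*(4) + 16*(-4) + -24*(4) + 74 = -22
Hessian is diagonal with entries 2, 4, 6 > 0, confirmed minimum.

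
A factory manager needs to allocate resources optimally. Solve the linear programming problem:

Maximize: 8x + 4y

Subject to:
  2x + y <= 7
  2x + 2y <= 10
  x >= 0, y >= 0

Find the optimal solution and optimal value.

Feasible vertices: (0, 0), (0, 5), (2, 3), (7/2, 0)
Objective 8x + 4y at each:
  (0, 0): 0
  (0, 5): 20
  (2, 3): 28
  (7/2, 0): 28
Maximum is 28 at (2, 3).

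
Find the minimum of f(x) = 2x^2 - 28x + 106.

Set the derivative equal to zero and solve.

f(x) = 2x^2 - 28x + 106
f'(x) = 4x + (-28) = 0
x = 28/4 = 7
f(7) = 8
Since f''(x) = 4 > 0, this is a minimum.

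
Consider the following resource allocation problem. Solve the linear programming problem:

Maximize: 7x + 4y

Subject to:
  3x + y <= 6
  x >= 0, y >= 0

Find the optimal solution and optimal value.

The feasible region has vertices at [(0, 0), (2, 0), (0, 6)].
Checking objective 7x + 4y at each vertex:
  (0, 0): 7*0 + 4*0 = 0
  (2, 0): 7*2 + 4*0 = 14
  (0, 6): 7*0 + 4*6 = 24
Maximum is 24 at (0, 6).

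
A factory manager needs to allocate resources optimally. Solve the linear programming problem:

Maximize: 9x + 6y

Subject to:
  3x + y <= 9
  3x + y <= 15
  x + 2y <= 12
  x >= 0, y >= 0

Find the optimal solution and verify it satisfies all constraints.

Feasible vertices: (0, 0), (0, 6), (6/5, 27/5), (3, 0)
Objective 9x + 6y at each vertex:
  (0, 0): 0
  (0, 6): 36
  (6/5, 27/5): 216/5
  (3, 0): 27
Maximum is 216/5 at (6/5, 27/5).
Verify constraints at (x, y) = (6/5, 27/5):
  3*(6/5) + 1*(27/5) = 9 <= 9 (active)
  3*(6/5) + 1*(27/5) = 9 <= 15
  1*(6/5) + 2*(27/5) = 12 <= 12 (active)
  x = 6/5 >= 0, y = 27/5 >= 0. All constraints satisfied.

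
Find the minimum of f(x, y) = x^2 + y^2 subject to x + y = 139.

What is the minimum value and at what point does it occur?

Substitute y = 139 - x into f(x,y) = x^2 + y^2:
g(x) = x^2 + (139 - x)^2 = 2x^2 - 278x + 19321
g'(x) = 4x - 278 = 0  =>  x = 139/2
y = 139 - 139/2 = 139/2
Minimum value = (139/2)^2 + (139/2)^2 = 19321/2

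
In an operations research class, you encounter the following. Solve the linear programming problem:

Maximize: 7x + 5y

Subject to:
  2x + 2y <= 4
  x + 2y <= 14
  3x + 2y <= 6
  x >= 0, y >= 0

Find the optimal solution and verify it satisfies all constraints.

Feasible vertices: (0, 0), (0, 2), (2, 0)
Objective 7x + 5y at each vertex:
  (0, 0): 0
  (0, 2): 10
  (2, 0): 14
Maximum is 14 at (2, 0).
Verify constraints at (x, y) = (2, 0):
  2*2 + 2*0 = 4 <= 4 (active)
  1*2 + 2*0 = 2 <= 14
  3*2 + 2*0 = 6 <= 6 (active)
  x = 2 >= 0, y = 0 >= 0. All constraints satisfied.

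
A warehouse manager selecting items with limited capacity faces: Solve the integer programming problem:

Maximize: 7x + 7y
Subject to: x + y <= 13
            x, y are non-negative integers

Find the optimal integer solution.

Objective: 7x + 7y, constraint: x + y <= 13
Coefficient of x is 7 >= coefficient of y is 7, so allocate the entire budget to x.
Optimal: x = 13, y = 0, value = 91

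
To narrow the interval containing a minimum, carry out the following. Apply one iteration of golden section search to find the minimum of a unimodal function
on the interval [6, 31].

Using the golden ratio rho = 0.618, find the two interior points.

Golden section search on [6, 31].
Golden ratio rho = 0.618 (approx).
Interior points:
  x_1 = 6 + (1-0.618)*25 = 15.5500
  x_2 = 6 + 0.618*25 = 21.4500
Compare f(x_1) and f(x_2) to determine which subinterval to keep.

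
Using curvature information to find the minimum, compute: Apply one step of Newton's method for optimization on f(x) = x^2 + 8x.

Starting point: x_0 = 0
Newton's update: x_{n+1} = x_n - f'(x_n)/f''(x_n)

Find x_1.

f(x) = x^2 + 8x
f'(x) = 2x + (8), f''(x) = 2
Newton step: x_1 = x_0 - f'(x_0)/f''(x_0)
f'(0) = 8
x_1 = 0 - 8/2 = -4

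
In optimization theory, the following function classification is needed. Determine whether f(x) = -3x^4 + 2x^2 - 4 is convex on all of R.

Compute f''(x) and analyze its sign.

f(x) = -3x^4 + 2x^2 - 4
f'(x) = -12x^3 + 4x
f''(x) = -36x^2 + 4
f''(x) = -36x^2 + 4 -> -inf as |x| -> inf
Therefore, f is not globally convex on R.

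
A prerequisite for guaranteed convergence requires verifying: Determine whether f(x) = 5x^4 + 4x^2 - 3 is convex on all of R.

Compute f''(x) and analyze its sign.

f(x) = 5x^4 + 4x^2 - 3
f'(x) = 20x^3 + 8x
f''(x) = 60x^2 + 8
f''(x) = 60x^2 + 8 >= 8 > 0 for all x
Therefore, f is convex on R.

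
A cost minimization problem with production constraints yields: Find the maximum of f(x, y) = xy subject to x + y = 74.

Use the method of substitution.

Substitute y = 74 - x into f(x,y) = xy:
g(x) = x(74 - x) = 74x - x^2
g'(x) = 74 - 2x = 0  =>  x = 37
y = 74 - 37 = 37
Maximum value = 37 * 37 = 1369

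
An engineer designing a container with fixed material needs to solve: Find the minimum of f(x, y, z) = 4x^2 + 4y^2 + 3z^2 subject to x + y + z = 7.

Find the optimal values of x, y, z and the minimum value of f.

Using Lagrange multipliers on f = 4x^2 + 4y^2 + 3z^2 with constraint x + y + z = 7:
Conditions: 2*4*x = lambda, 2*4*y = lambda, 2*3*z = lambda
So x = lambda/8, y = lambda/8, z = lambda/6
Substituting into constraint: lambda * (5/12) = 7
lambda = 84/5
x = 21/10, y = 21/10, z = 14/5
Minimum value = 294/5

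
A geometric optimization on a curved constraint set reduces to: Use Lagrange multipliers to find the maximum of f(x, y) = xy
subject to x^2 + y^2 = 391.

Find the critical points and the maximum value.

Lagrange conditions: y = 2*lambda*x and x = 2*lambda*y
If x = 0 then y = 0, violating the constraint, so x, y != 0.
Dividing: y/x = x/y => x^2 = y^2 => y = x or y = -x
Constraint: 2x^2 = 391 => x^2 = 391/2 => x = +/-sqrt(391/2)
Critical points: (sqrt(391/2), sqrt(391/2)), (-sqrt(391/2), -sqrt(391/2)), (sqrt(391/2), -sqrt(391/2)), (-sqrt(391/2), sqrt(391/2))
  y = x:  xy = x^2 = 391/2  at (sqrt(391/2), sqrt(391/2)) and (-sqrt(391/2), -sqrt(391/2))
  y = -x: xy = -x^2 = -391/2 at (sqrt(391/2), -sqrt(391/2)) and (-sqrt(391/2), sqrt(391/2))
Maximum xy = 391/2 at (sqrt(391/2), sqrt(391/2)) and (-sqrt(391/2), -sqrt(391/2))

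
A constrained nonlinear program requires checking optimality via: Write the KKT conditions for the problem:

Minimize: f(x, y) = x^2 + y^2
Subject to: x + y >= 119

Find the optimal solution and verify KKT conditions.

KKT conditions for min x^2 + y^2 s.t. x + y >= 119:
Stationarity: 2x = mu, 2y = mu
So x = y = mu/2.
Complementary slackness: mu*(x + y - 119) = 0
Primal feasibility: x + y >= 119; dual feasibility: mu >= 0
If mu = 0 then x = y = 0, but 0 + 0 < 119 is infeasible, so the constraint is active.
Constraint active: x + y = 2*(mu/2) = 119 => mu = 119
x = y = 119/2, f = 14161/2
Verify: stationarity 2*(119/2) = 119 = mu; primal 119/2 + 119/2 = 119 >= 119; dual mu = 119 >= 0; complementary slackness 119*(119 - 119) = 0. All KKT conditions hold.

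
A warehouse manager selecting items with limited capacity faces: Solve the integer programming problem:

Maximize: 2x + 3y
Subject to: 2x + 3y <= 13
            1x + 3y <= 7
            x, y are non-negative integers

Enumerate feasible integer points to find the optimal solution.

Constraint 1: 2x + 3y <= 13
Constraint 2: 1x + 3y <= 7
Feasible x range (need y >= 0): 0 <= x <= min(13/2, 7/1) => x in {0, ..., 6}.
Enumerate feasible integer points row by row (the coefficient of y is 3 > 0, so for each x the largest feasible y gives the best value):
  x = 0: y <= min((13 - 2*0)/3, (7 - 1*0)/3) => y in {0, ..., 2}; best 2*0 + 3*2 = 6
  x = 1: y <= min((13 - 2*1)/3, (7 - 1*1)/3) => y in {0, ..., 2}; best 2*1 + 3*2 = 8
  x = 2: y <= min((13 - 2*2)/3, (7 - 1*2)/3) => y in {0, ..., 1}; best 2*2 + 3*1 = 7
  x = 3: y <= min((13 - 2*3)/3, (7 - 1*3)/3) => y in {0, ..., 1}; best 2*3 + 3*1 = 9
  x = 4: y <= min((13 - 2*4)/3, (7 - 1*4)/3) => y in {0, ..., 1}; best 2*4 + 3*1 = 11
  x = 5: y <= min((13 - 2*5)/3, (7 - 1*5)/3) => y in {0}; best 2*5 + 3*0 = 10
  x = 6: y <= min((13 - 2*6)/3, (7 - 1*6)/3) => y in {0}; best 2*6 + 3*0 = 12
The maximum 2x + 3y = 12 is achieved at x = 6, y = 0.
Check: 2*6 + 3*0 = 12 <= 13 and 1*6 + 3*0 = 6 <= 7.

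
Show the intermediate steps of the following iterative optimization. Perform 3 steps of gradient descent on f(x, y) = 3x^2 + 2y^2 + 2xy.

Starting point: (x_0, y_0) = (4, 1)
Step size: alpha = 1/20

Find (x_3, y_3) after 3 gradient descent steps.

f(x,y) = 3x^2 + 2y^2 + 2xy
grad_x = 6x + 2y, grad_y = 4y + 2x
Step 1: grad = (26, 12), (27/10, 2/5)
Step 2: grad = (17, 7), (37/20, 1/20)
Step 3: grad = (56/5, 39/10), (129/100, -29/200)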